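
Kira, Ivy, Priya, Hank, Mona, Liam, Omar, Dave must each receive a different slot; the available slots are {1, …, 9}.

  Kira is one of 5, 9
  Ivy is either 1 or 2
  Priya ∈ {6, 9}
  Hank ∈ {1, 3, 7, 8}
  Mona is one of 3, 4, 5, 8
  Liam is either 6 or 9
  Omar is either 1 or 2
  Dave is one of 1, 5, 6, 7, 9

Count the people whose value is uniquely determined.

Ivy and Omar between them cover only {1, 2} — a naked pair. Remove those values from Hank, Dave.
The 2 variables Priya and Liam are confined to {6, 9}, which locks those values in; drop them from Kira, Dave.
That leaves Kira = 5. Remove 5 from Mona, Dave.
Dave must be 7 (only option left). Strike 7 from Hank.
Determined: Kira=5, Dave=7. The other people each still have more than one consistent value. That makes 2.

2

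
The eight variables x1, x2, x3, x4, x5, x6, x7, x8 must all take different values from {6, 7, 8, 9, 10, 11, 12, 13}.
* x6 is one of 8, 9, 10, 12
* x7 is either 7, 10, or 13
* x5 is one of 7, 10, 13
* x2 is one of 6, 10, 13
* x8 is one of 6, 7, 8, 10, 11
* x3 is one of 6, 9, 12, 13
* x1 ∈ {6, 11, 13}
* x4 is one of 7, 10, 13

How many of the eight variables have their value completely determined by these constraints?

3

x4, x5, x7 share exactly the 3 values {7, 10, 13}; by pigeonhole those values go to them, so strike 7, 10, 13 from x1, x2, x3, x6, x8.
x2's domain is down to {6}, so x2 = 6. Strike 6 from x1, x3, x8.
That leaves x1 = 11. So x8 can't be 11.
x8 must be 8 (only option left). Strike 8 from x6.
Determined: x1=11, x2=6, x8=8. The other variables each still have more than one consistent value. That makes 3.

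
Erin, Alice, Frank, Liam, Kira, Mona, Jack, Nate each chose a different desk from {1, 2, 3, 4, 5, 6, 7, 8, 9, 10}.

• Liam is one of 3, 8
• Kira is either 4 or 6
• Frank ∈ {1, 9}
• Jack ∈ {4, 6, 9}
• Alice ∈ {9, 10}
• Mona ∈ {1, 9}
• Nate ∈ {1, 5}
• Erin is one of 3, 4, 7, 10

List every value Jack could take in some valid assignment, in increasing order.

4, 6

The 2 variables Frank and Mona are confined to {1, 9}, which locks those values in; drop them from Alice, Jack, Nate.
Alice's domain is down to {10}, so Alice = 10. Eliminate 10 elsewhere: Erin.
That leaves Nate = 5.
The 2 variables Kira and Jack are confined to {4, 6}, which locks those values in; drop them from Erin.
No further eliminations apply; Jack can still be any of 4, 6.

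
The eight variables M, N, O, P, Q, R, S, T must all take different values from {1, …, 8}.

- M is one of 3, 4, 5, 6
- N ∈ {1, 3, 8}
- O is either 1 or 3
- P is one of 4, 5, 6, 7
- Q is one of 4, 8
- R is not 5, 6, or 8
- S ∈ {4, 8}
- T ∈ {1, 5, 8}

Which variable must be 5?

T

The 8 variables together cover exactly {1, 2, 3, 4, 5, 6, 7, 8} — 8 values for 8 variables — and 2 appears only in R's list, so R = 2.
The 7 still-open variables together cover exactly {1, 3, 4, 5, 6, 7, 8} — 7 values for 7 variables — and 7 appears only in P's list, so P = 7.
The 6 still-open variables together cover exactly {1, 3, 4, 5, 6, 8} — 6 values for 6 variables — and 6 appears only in M's list, so M = 6.
The 5 still-open variables together cover exactly {1, 3, 4, 5, 8} — 5 values for 5 variables — and 5 appears only in T's list, so T = 5.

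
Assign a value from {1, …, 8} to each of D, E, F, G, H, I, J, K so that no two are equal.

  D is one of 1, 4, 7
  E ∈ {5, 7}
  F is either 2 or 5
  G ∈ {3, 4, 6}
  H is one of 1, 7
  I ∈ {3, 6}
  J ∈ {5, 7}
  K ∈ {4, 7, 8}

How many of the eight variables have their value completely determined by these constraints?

The 8 variables draw from only 8 values {1, 2, 3, 4, 5, 6, 7, 8}, so each is used; only F can be 2, hence F = 2.
The 7 still-open variables together cover exactly {1, 3, 4, 5, 6, 7, 8} — 7 values for 7 variables — and 8 appears only in K's list, so K = 8.
E and J share exactly the 2 values {5, 7}; by pigeonhole those values go to them, so strike 5, 7 from D, H.
H has just one choice, so H = 1. Eliminate 1 elsewhere: D.
D has just one choice, so D = 4. Remove 4 from G.
Determined: D=4, F=2, H=1, K=8. The other variables each still have more than one consistent value. That makes 4.

4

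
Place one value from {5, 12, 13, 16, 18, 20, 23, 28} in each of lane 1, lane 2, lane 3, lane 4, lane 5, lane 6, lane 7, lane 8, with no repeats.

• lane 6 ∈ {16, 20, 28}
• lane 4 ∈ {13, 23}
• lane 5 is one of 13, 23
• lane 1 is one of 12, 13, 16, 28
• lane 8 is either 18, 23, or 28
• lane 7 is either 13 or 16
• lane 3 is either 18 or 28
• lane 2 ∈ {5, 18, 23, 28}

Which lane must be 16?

The 8 variables draw from only 8 values {5, 12, 13, 16, 18, 20, 23, 28}, so each is used; only lane 2 can be 5, hence lane 2 = 5.
Among the 7 still-open variables, 12 fits only lane 1 (and all 7 values in {12, 13, 16, 18, 20, 23, 28} must be used), so lane 1 = 12.
Among the 6 still-open variables, 20 fits only lane 6 (and all 6 values in {13, 16, 18, 20, 23, 28} must be used), so lane 6 = 20.
The 5 still-open variables draw from only 5 values {13, 16, 18, 23, 28}, so each is used; only lane 7 can be 16, hence lane 7 = 16.

lane 7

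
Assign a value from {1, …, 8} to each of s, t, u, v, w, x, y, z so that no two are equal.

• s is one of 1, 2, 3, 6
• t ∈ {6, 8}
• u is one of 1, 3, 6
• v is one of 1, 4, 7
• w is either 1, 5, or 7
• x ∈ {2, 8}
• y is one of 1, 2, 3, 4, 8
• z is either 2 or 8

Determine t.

The 8 variables draw from only 8 values {1, 2, 3, 4, 5, 6, 7, 8}, so each is used; only w can be 5, hence w = 5.
The 7 still-open variables together cover exactly {1, 2, 3, 4, 6, 7, 8} — 7 values for 7 variables — and 7 appears only in v's list, so v = 7.
The 6 still-open variables together cover exactly {1, 2, 3, 4, 6, 8} — 6 values for 6 variables — and 4 appears only in y's list, so y = 4.
x and z between them cover only {2, 8} — a naked pair. Remove those values from s, t.
So t = 6.

6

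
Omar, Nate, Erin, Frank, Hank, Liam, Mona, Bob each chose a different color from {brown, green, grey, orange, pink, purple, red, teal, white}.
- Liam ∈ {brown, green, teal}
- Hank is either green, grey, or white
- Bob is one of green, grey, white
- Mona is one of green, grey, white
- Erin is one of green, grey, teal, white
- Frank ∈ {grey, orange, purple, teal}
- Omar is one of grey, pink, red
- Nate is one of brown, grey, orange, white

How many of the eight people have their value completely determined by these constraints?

4

Hank, Mona, Bob share exactly the 3 values {green, grey, white}; by pigeonhole those values go to them, so strike green, grey, white from Omar, Nate, Erin, Frank, Liam.
That leaves Erin = teal. So Frank, Liam can't be teal.
That leaves Liam = brown. Remove brown from Nate.
Nate must be orange (only option left). Eliminate orange elsewhere: Frank.
Frank must be purple (only option left).
Determined: Nate=orange, Erin=teal, Frank=purple, Liam=brown. The other people each still have more than one consistent value. That makes 4.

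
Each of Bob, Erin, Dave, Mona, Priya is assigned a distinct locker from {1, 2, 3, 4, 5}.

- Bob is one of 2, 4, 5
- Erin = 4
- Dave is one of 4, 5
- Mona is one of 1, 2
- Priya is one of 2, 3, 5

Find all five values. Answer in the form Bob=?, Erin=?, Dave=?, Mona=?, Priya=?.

Bob=2, Erin=4, Dave=5, Mona=1, Priya=3

Erin must be 4 (only option left). Strike 4 from Bob, Dave.
Dave's domain is down to {5}, so Dave = 5. Strike 5 from Bob, Priya.
Bob must be 2 (only option left). Eliminate 2 elsewhere: Mona, Priya.
Mona has just one choice, so Mona = 1.
Priya's domain is down to {3}, so Priya = 3.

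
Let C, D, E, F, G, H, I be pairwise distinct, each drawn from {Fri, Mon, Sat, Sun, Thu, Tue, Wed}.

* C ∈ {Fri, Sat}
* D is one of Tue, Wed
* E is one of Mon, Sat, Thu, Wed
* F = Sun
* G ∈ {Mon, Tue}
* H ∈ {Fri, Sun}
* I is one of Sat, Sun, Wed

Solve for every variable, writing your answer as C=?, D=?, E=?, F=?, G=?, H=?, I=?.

C=Sat, D=Tue, E=Thu, F=Sun, G=Mon, H=Fri, I=Wed

F must be Sun (only option left). Strike Sun from H, I.
H must be Fri (only option left). Eliminate Fri elsewhere: C.
C has just one choice, so C = Sat. Remove Sat from E, I.
I must be Wed (only option left). Strike Wed from D, E.
D's domain is down to {Tue}, so D = Tue. Strike Tue from G.
G has just one choice, so G = Mon. Strike Mon from E.
E's domain is down to {Thu}, so E = Thu.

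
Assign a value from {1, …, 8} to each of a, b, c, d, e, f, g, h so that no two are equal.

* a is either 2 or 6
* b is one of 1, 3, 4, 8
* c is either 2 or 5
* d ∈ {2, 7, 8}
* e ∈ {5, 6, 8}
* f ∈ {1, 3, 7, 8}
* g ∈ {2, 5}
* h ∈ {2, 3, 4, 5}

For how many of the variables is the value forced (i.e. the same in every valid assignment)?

c and g share exactly the 2 values {2, 5}; by pigeonhole those values go to them, so strike 2, 5 from a, d, e, h.
a's domain is down to {6}, so a = 6. Eliminate 6 elsewhere: e.
That leaves e = 8. Remove 8 from b, d, f.
d has just one choice, so d = 7. Eliminate 7 elsewhere: f.
Determined: a=6, d=7, e=8. The other variables each still have more than one consistent value. That makes 3.

3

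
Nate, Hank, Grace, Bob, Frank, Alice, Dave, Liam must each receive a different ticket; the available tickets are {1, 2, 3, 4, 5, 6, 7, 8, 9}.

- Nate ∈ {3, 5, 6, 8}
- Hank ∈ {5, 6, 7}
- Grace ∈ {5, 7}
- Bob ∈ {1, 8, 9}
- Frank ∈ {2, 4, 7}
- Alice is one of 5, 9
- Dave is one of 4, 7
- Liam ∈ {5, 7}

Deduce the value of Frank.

2

The 2 variables Grace and Liam are confined to {5, 7}, which locks those values in; drop them from Nate, Hank, Frank, Alice, Dave.
That leaves Hank = 6. Eliminate 6 elsewhere: Nate.
That leaves Alice = 9. Strike 9 from Bob.
That leaves Dave = 4. Remove 4 from Frank.
So Frank = 2.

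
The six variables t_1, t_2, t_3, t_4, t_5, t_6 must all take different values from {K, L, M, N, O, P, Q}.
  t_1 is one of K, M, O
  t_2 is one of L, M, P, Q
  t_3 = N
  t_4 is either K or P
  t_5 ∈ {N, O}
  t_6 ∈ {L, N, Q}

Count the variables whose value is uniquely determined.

2

t_3 must be N (only option left). Eliminate N elsewhere: t_5, t_6.
t_5's domain is down to {O}, so t_5 = O. So t_1 can't be O.
Determined: t_3=N, t_5=O. The other variables each still have more than one consistent value. That makes 2.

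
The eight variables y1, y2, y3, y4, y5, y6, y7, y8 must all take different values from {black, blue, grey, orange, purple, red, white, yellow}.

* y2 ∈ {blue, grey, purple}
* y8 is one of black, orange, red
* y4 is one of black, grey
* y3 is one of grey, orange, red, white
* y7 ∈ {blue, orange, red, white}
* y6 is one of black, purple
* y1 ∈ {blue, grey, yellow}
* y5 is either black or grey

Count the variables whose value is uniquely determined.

The 8 variables together cover exactly {black, blue, grey, orange, purple, red, white, yellow} — 8 values for 8 variables — and yellow appears only in y1's list, so y1 = yellow.
y4 and y5 between them cover only {black, grey} — a naked pair. Remove those values from y2, y3, y6, y8.
That leaves y6 = purple. So y2 can't be purple.
That leaves y2 = blue. Remove blue from y7.
Determined: y1=yellow, y2=blue, y6=purple. The other variables each still have more than one consistent value. That makes 3.

3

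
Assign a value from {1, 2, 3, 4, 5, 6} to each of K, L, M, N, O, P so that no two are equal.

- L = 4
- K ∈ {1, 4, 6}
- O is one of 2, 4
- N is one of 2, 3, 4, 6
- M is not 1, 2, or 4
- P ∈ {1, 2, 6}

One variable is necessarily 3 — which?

L must be 4 (only option left). Strike 4 from K, N, O.
O has just one choice, so O = 2. So N, P can't be 2.
The 4 still-open variables together cover exactly {1, 3, 5, 6} — 4 values for 4 variables — and 5 appears only in M's list, so M = 5.
Among the 3 still-open variables, 3 fits only N (and all 3 values in {1, 3, 6} must be used), so N = 3.

N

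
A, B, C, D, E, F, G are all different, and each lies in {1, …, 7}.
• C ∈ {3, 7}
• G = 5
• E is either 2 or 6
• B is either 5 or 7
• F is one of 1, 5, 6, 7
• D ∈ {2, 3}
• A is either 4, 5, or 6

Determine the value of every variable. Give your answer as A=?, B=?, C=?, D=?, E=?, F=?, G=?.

G's domain is down to {5}, so G = 5. Remove 5 from A, B, F.
B's domain is down to {7}, so B = 7. So C, F can't be 7.
That leaves C = 3. Remove 3 from D.
D has just one choice, so D = 2. So E can't be 2.
That leaves E = 6. So A, F can't be 6.
F has just one choice, so F = 1.
That leaves A = 4.

A=4, B=7, C=3, D=2, E=6, F=1, G=5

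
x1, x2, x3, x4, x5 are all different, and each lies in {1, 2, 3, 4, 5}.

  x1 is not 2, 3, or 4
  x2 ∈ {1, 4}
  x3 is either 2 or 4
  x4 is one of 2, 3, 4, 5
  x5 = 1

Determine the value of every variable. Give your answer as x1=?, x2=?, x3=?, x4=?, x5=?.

x5 has just one choice, so x5 = 1. So x1, x2 can't be 1.
x1 must be 5 (only option left). Eliminate 5 elsewhere: x4.
x2's domain is down to {4}, so x2 = 4. So x3, x4 can't be 4.
x3's domain is down to {2}, so x3 = 2. So x4 can't be 2.
x4 must be 3 (only option left).

x1=5, x2=4, x3=2, x4=3, x5=1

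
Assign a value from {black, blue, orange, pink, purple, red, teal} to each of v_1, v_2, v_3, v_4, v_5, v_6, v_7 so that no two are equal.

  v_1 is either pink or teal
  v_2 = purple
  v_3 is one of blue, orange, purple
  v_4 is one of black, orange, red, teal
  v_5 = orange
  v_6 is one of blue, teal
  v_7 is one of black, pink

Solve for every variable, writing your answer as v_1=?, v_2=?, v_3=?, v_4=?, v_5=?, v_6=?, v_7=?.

v_2 must be purple (only option left). Eliminate purple elsewhere: v_3.
v_5's domain is down to {orange}, so v_5 = orange. Strike orange from v_3, v_4.
v_3's domain is down to {blue}, so v_3 = blue. Eliminate blue elsewhere: v_6.
v_6 has just one choice, so v_6 = teal. So v_1, v_4 can't be teal.
v_1 has just one choice, so v_1 = pink. Remove pink from v_7.
v_7 has just one choice, so v_7 = black. Strike black from v_4.
That leaves v_4 = red.

v_1=pink, v_2=purple, v_3=blue, v_4=red, v_5=orange, v_6=teal, v_7=black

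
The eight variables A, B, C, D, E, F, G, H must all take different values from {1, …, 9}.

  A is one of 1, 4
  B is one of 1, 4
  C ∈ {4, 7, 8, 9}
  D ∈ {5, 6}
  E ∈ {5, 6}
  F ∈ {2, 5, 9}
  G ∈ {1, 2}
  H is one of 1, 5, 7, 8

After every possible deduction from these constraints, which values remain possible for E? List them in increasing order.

5, 6

The 2 variables A and B are confined to {1, 4}, which locks those values in; drop them from C, G, H.
G must be 2 (only option left). So F can't be 2.
D and E between them cover only {5, 6} — a naked pair. Remove those values from F, H.
F has just one choice, so F = 9. Remove 9 from C.
No further eliminations apply; E can still be any of 5, 6.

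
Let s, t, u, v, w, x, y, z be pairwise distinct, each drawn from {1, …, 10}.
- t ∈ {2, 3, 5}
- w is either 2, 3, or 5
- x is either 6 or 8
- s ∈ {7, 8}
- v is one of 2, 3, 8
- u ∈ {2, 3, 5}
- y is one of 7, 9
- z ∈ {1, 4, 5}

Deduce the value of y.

t, u, w share exactly the 3 values {2, 3, 5}; by pigeonhole those values go to them, so strike 2, 3, 5 from v, z.
v's domain is down to {8}, so v = 8. So s, x can't be 8.
x's domain is down to {6}, so x = 6.
s must be 7 (only option left). Strike 7 from y.
So y = 9.

9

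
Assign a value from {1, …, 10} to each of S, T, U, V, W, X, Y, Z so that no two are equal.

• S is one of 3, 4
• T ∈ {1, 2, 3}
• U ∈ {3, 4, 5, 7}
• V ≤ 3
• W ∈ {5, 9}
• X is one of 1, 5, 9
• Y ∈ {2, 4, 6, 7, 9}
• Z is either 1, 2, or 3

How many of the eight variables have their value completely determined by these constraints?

3

The 8 variables together cover exactly {1, 2, 3, 4, 5, 6, 7, 9} — 8 values for 8 variables — and 6 appears only in Y's list, so Y = 6.
The 7 still-open variables draw from only 7 values {1, 2, 3, 4, 5, 7, 9}, so each is used; only U can be 7, hence U = 7.
Among the 6 still-open variables, 4 fits only S (and all 6 values in {1, 2, 3, 4, 5, 9} must be used), so S = 4.
The 3 variables T, V, Z are confined to {1, 2, 3}, which locks those values in; drop them from X.
Determined: S=4, U=7, Y=6. The other variables each still have more than one consistent value. That makes 3.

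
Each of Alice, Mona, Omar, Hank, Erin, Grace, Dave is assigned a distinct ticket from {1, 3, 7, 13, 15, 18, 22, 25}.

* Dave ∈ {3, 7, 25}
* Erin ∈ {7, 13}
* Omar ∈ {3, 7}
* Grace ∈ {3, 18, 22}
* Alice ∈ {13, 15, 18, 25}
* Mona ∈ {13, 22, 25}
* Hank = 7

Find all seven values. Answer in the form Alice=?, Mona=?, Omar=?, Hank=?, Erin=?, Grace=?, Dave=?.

Hank's domain is down to {7}, so Hank = 7. So Omar, Erin, Dave can't be 7.
Erin has just one choice, so Erin = 13. So Alice, Mona can't be 13.
Omar's domain is down to {3}, so Omar = 3. Remove 3 from Grace, Dave.
That leaves Dave = 25. Strike 25 from Alice, Mona.
That leaves Mona = 22. So Grace can't be 22.
That leaves Grace = 18. So Alice can't be 18.
Alice has just one choice, so Alice = 15.

Alice=15, Mona=22, Omar=3, Hank=7, Erin=13, Grace=18, Dave=25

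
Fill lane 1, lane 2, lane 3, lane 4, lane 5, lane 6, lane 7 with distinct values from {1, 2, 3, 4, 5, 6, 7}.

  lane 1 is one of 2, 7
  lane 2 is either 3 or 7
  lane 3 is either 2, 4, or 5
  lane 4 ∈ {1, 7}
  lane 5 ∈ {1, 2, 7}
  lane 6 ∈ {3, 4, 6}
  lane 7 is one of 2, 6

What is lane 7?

6

The 7 variables together cover exactly {1, 2, 3, 4, 5, 6, 7} — 7 values for 7 variables — and 5 appears only in lane 3's list, so lane 3 = 5.
Among the 6 still-open variables, 4 fits only lane 6 (and all 6 values in {1, 2, 3, 4, 6, 7} must be used), so lane 6 = 4.
The 5 still-open variables together cover exactly {1, 2, 3, 6, 7} — 5 values for 5 variables — and 3 appears only in lane 2's list, so lane 2 = 3.
Among the 4 still-open variables, 6 fits only lane 7 (and all 4 values in {1, 2, 6, 7} must be used), so lane 7 = 6.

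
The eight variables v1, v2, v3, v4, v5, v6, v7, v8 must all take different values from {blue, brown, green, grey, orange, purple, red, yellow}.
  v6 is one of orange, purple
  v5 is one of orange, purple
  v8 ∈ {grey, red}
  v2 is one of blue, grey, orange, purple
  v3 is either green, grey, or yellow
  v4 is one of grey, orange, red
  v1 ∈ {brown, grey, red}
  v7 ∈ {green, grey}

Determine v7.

green

Among the 8 variables, blue fits only v2 (and all 8 values in {blue, brown, green, grey, orange, purple, red, yellow} must be used), so v2 = blue.
Among the 7 still-open variables, brown fits only v1 (and all 7 values in {brown, green, grey, orange, purple, red, yellow} must be used), so v1 = brown.
The 6 still-open variables draw from only 6 values {green, grey, orange, purple, red, yellow}, so each is used; only v3 can be yellow, hence v3 = yellow.
The 5 still-open variables together cover exactly {green, grey, orange, purple, red} — 5 values for 5 variables — and green appears only in v7's list, so v7 = green.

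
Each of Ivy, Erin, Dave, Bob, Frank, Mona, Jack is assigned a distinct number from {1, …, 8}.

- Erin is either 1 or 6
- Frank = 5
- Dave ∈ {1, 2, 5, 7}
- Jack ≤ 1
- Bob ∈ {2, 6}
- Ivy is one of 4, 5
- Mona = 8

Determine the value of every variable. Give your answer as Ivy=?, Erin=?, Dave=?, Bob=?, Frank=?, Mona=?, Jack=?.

Frank has just one choice, so Frank = 5. So Ivy, Dave can't be 5.
Mona has just one choice, so Mona = 8.
Jack has just one choice, so Jack = 1. Eliminate 1 elsewhere: Erin, Dave.
Ivy's domain is down to {4}, so Ivy = 4.
Erin must be 6 (only option left). Remove 6 from Bob.
That leaves Bob = 2. Eliminate 2 elsewhere: Dave.
Dave has just one choice, so Dave = 7.

Ivy=4, Erin=6, Dave=7, Bob=2, Frank=5, Mona=8, Jack=1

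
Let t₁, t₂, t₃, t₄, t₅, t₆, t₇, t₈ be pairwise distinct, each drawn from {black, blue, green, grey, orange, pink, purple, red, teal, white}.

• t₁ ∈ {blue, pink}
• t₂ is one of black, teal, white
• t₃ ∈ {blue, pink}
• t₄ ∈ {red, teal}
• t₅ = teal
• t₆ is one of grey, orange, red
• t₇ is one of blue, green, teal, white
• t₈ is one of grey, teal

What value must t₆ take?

orange

t₅ must be teal (only option left). Strike teal from t₂, t₄, t₇, t₈.
t₈'s domain is down to {grey}, so t₈ = grey. Eliminate grey elsewhere: t₆.
t₄'s domain is down to {red}, so t₄ = red. Eliminate red elsewhere: t₆.
So t₆ = orange.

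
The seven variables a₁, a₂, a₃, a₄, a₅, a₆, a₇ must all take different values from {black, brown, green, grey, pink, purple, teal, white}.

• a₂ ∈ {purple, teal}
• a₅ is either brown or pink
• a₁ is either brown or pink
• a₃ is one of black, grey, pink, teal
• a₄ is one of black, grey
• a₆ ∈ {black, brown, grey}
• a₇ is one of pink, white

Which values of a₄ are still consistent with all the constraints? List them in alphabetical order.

Among the 7 variables, purple fits only a₂ (and all 7 values in {black, brown, grey, pink, purple, teal, white} must be used), so a₂ = purple.
The 6 still-open variables draw from only 6 values {black, brown, grey, pink, teal, white}, so each is used; only a₃ can be teal, hence a₃ = teal.
The 5 still-open variables together cover exactly {black, brown, grey, pink, white} — 5 values for 5 variables — and white appears only in a₇'s list, so a₇ = white.
a₁ and a₅ share exactly the 2 values {brown, pink}; by pigeonhole those values go to them, so strike brown, pink from a₆.
No further eliminations apply; a₄ can still be any of black, grey.

black, grey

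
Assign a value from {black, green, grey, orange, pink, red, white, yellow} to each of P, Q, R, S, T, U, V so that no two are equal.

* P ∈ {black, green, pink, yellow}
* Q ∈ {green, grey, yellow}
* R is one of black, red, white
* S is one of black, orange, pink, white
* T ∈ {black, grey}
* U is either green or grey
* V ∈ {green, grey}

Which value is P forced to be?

pink

U and V between them cover only {green, grey} — a naked pair. Remove those values from P, Q, T.
That leaves Q = yellow. So P can't be yellow.
T has just one choice, so T = black. Strike black from P, R, S.
So P = pink.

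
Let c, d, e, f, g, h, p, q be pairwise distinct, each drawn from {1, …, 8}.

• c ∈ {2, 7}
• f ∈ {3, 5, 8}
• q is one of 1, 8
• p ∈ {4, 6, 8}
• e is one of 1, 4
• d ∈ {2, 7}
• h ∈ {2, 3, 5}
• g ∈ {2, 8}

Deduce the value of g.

The 8 variables together cover exactly {1, 2, 3, 4, 5, 6, 7, 8} — 8 values for 8 variables — and 6 appears only in p's list, so p = 6.
Among the 7 still-open variables, 4 fits only e (and all 7 values in {1, 2, 3, 4, 5, 7, 8} must be used), so e = 4.
The 6 still-open variables draw from only 6 values {1, 2, 3, 5, 7, 8}, so each is used; only q can be 1, hence q = 1.
c and d share exactly the 2 values {2, 7}; by pigeonhole those values go to them, so strike 2, 7 from g, h.
So g = 8.

8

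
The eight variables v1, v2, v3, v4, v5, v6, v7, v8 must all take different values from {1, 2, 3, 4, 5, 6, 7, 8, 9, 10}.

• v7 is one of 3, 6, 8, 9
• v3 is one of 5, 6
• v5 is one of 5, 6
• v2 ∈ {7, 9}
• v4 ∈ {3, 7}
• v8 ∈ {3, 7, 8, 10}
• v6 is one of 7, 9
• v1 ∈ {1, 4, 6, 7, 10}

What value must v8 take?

10

v2 and v6 share exactly the 2 values {7, 9}; by pigeonhole those values go to them, so strike 7, 9 from v1, v4, v7, v8.
That leaves v4 = 3. Remove 3 from v7, v8.
v3 and v5 share exactly the 2 values {5, 6}; by pigeonhole those values go to them, so strike 5, 6 from v1, v7.
v7 must be 8 (only option left). Strike 8 from v8.
So v8 = 10.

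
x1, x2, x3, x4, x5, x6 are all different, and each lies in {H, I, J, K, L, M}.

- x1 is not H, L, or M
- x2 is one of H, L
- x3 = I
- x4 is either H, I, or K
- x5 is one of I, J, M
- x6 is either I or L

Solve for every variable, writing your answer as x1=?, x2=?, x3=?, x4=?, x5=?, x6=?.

x1=J, x2=H, x3=I, x4=K, x5=M, x6=L

x3 has just one choice, so x3 = I. So x1, x4, x5, x6 can't be I.
x6 must be L (only option left). Strike L from x2.
That leaves x2 = H. So x4 can't be H.
That leaves x4 = K. Eliminate K elsewhere: x1.
x1's domain is down to {J}, so x1 = J. Remove J from x5.
x5 must be M (only option left).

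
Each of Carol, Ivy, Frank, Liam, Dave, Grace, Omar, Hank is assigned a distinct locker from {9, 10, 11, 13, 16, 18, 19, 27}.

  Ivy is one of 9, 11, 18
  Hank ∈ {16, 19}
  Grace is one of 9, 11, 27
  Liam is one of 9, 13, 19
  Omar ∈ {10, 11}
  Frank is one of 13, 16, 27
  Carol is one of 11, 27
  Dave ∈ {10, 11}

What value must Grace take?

Among the 8 variables, 18 fits only Ivy (and all 8 values in {9, 10, 11, 13, 16, 18, 19, 27} must be used), so Ivy = 18.
Dave and Omar share exactly the 2 values {10, 11}; by pigeonhole those values go to them, so strike 10, 11 from Carol, Grace.
That leaves Carol = 27. So Frank, Grace can't be 27.
So Grace = 9.

9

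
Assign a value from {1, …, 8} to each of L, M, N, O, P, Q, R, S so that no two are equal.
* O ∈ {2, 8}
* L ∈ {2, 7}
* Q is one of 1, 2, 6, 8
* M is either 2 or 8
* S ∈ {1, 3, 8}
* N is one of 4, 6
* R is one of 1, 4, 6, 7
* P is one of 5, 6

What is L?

7

The 8 variables draw from only 8 values {1, 2, 3, 4, 5, 6, 7, 8}, so each is used; only S can be 3, hence S = 3.
The 7 still-open variables draw from only 7 values {1, 2, 4, 5, 6, 7, 8}, so each is used; only P can be 5, hence P = 5.
The 2 variables M and O are confined to {2, 8}, which locks those values in; drop them from L, Q.
So L = 7.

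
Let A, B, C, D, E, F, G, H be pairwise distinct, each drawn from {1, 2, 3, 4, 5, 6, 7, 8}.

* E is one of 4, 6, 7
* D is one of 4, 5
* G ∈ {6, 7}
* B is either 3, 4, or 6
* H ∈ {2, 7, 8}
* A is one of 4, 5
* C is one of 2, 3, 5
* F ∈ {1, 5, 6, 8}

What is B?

3

The 8 variables draw from only 8 values {1, 2, 3, 4, 5, 6, 7, 8}, so each is used; only F can be 1, hence F = 1.
The 7 still-open variables together cover exactly {2, 3, 4, 5, 6, 7, 8} — 7 values for 7 variables — and 8 appears only in H's list, so H = 8.
Among the 6 still-open variables, 2 fits only C (and all 6 values in {2, 3, 4, 5, 6, 7} must be used), so C = 2.
Among the 5 still-open variables, 3 fits only B (and all 5 values in {3, 4, 5, 6, 7} must be used), so B = 3.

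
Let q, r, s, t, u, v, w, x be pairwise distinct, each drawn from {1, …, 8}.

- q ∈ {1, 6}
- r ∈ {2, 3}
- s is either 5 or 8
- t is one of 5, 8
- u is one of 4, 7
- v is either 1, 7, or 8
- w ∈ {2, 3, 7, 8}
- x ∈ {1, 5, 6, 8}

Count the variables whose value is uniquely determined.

Among the 8 variables, 4 fits only u (and all 8 values in {1, 2, 3, 4, 5, 6, 7, 8} must be used), so u = 4.
s and t share exactly the 2 values {5, 8}; by pigeonhole those values go to them, so strike 5, 8 from v, w, x.
q and x between them cover only {1, 6} — a naked pair. Remove those values from v.
v must be 7 (only option left). So w can't be 7.
Determined: u=4, v=7. The other variables each still have more than one consistent value. That makes 2.

2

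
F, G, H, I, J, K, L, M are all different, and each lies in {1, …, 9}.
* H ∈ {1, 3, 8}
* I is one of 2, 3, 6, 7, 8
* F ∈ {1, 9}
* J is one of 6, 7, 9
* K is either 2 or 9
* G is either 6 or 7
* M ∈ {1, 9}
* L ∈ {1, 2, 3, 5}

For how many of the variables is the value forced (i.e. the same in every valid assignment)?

The 8 variables together cover exactly {1, 2, 3, 5, 6, 7, 8, 9} — 8 values for 8 variables — and 5 appears only in L's list, so L = 5.
F and M share exactly the 2 values {1, 9}; by pigeonhole those values go to them, so strike 1, 9 from H, J, K.
K has just one choice, so K = 2. Strike 2 from I.
G and J share exactly the 2 values {6, 7}; by pigeonhole those values go to them, so strike 6, 7 from I.
Determined: K=2, L=5. The other variables each still have more than one consistent value. That makes 2.

2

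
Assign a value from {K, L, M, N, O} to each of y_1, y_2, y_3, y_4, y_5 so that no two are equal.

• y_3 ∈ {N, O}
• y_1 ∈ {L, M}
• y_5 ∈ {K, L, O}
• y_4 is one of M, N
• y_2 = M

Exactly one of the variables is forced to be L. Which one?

y_2 must be M (only option left). Eliminate M elsewhere: y_1, y_4.
So L goes to y_1.

y_1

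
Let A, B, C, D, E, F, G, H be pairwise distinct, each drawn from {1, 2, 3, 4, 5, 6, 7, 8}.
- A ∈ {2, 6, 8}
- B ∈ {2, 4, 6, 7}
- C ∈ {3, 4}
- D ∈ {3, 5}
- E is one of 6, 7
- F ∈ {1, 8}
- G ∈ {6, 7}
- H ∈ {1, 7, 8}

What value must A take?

2

The 8 variables together cover exactly {1, 2, 3, 4, 5, 6, 7, 8} — 8 values for 8 variables — and 5 appears only in D's list, so D = 5.
The 7 still-open variables together cover exactly {1, 2, 3, 4, 6, 7, 8} — 7 values for 7 variables — and 3 appears only in C's list, so C = 3.
The 6 still-open variables draw from only 6 values {1, 2, 4, 6, 7, 8}, so each is used; only B can be 4, hence B = 4.
Among the 5 still-open variables, 2 fits only A (and all 5 values in {1, 2, 6, 7, 8} must be used), so A = 2.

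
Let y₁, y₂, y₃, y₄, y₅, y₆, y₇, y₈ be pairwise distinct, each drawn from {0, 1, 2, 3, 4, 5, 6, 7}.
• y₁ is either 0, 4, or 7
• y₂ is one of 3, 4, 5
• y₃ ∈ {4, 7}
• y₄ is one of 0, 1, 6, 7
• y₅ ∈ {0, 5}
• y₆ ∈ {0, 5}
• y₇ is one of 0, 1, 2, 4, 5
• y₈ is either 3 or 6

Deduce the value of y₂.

Among the 8 variables, 2 fits only y₇ (and all 8 values in {0, 1, 2, 3, 4, 5, 6, 7} must be used), so y₇ = 2.
The 7 still-open variables together cover exactly {0, 1, 3, 4, 5, 6, 7} — 7 values for 7 variables — and 1 appears only in y₄'s list, so y₄ = 1.
Among the 6 still-open variables, 6 fits only y₈ (and all 6 values in {0, 3, 4, 5, 6, 7} must be used), so y₈ = 6.
The 5 still-open variables together cover exactly {0, 3, 4, 5, 7} — 5 values for 5 variables — and 3 appears only in y₂'s list, so y₂ = 3.

3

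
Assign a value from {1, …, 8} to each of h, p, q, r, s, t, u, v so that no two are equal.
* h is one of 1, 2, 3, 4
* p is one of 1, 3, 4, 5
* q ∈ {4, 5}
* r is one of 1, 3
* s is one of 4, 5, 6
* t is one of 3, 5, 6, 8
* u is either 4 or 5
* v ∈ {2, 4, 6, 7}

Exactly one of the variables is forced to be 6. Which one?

The 8 variables together cover exactly {1, 2, 3, 4, 5, 6, 7, 8} — 8 values for 8 variables — and 7 appears only in v's list, so v = 7.
Among the 7 still-open variables, 2 fits only h (and all 7 values in {1, 2, 3, 4, 5, 6, 8} must be used), so h = 2.
The 6 still-open variables together cover exactly {1, 3, 4, 5, 6, 8} — 6 values for 6 variables — and 8 appears only in t's list, so t = 8.
Among the 5 still-open variables, 6 fits only s (and all 5 values in {1, 3, 4, 5, 6} must be used), so s = 6.

s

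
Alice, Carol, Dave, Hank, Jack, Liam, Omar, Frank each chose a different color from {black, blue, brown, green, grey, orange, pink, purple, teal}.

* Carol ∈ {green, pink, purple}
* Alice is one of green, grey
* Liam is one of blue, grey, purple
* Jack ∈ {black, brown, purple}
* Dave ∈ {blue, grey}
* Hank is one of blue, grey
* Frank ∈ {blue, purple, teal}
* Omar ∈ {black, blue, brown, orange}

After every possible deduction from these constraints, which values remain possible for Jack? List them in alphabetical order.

black, brown

Dave and Hank between them cover only {blue, grey} — a naked pair. Remove those values from Alice, Liam, Omar, Frank.
Alice's domain is down to {green}, so Alice = green. Strike green from Carol.
Liam has just one choice, so Liam = purple. Eliminate purple elsewhere: Carol, Jack, Frank.
Frank must be teal (only option left).
Carol must be pink (only option left).
No further eliminations apply; Jack can still be any of black, brown.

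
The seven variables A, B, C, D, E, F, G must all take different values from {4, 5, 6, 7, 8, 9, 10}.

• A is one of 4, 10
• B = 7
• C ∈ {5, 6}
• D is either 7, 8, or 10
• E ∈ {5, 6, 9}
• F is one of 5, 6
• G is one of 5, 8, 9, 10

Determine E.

9

B must be 7 (only option left). Remove 7 from D.
Among the 6 still-open variables, 4 fits only A (and all 6 values in {4, 5, 6, 8, 9, 10} must be used), so A = 4.
C and F between them cover only {5, 6} — a naked pair. Remove those values from E, G.
So E = 9.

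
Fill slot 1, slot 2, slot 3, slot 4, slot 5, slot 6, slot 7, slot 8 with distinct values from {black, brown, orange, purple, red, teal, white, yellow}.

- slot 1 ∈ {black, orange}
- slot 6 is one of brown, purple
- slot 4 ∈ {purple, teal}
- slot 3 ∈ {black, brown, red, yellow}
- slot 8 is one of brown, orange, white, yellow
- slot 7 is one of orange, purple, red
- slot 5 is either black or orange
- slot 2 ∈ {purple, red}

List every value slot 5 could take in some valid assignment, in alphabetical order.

The 8 variables draw from only 8 values {black, brown, orange, purple, red, teal, white, yellow}, so each is used; only slot 4 can be teal, hence slot 4 = teal.
Among the 7 still-open variables, white fits only slot 8 (and all 7 values in {black, brown, orange, purple, red, white, yellow} must be used), so slot 8 = white.
The 6 still-open variables draw from only 6 values {black, brown, orange, purple, red, yellow}, so each is used; only slot 3 can be yellow, hence slot 3 = yellow.
The 5 still-open variables draw from only 5 values {black, brown, orange, purple, red}, so each is used; only slot 6 can be brown, hence slot 6 = brown.
slot 1 and slot 5 share exactly the 2 values {black, orange}; by pigeonhole those values go to them, so strike black, orange from slot 7.
No further eliminations apply; slot 5 can still be any of black, orange.

black, orange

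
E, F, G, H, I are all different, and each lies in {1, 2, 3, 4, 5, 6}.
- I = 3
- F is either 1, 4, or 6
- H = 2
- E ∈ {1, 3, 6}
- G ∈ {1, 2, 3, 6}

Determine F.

H has just one choice, so H = 2. Strike 2 from G.
That leaves I = 3. So E, G can't be 3.
The 3 still-open variables draw from only 3 values {1, 4, 6}, so each is used; only F can be 4, hence F = 4.

4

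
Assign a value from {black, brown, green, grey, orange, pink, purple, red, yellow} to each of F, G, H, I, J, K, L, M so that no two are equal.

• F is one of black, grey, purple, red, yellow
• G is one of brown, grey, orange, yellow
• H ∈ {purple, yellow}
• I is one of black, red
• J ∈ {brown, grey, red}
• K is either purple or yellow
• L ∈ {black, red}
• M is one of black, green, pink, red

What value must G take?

orange

The 2 variables H and K are confined to {purple, yellow}, which locks those values in; drop them from F, G.
I and L between them cover only {black, red} — a naked pair. Remove those values from F, J, M.
F must be grey (only option left). Strike grey from G, J.
That leaves J = brown. Eliminate brown elsewhere: G.
So G = orange.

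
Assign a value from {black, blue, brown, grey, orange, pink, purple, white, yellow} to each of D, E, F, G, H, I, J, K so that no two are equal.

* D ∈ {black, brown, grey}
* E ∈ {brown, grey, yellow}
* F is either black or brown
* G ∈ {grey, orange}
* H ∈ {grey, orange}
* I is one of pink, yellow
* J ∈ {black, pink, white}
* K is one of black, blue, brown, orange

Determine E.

yellow

Among the 8 variables, blue fits only K (and all 8 values in {black, blue, brown, grey, orange, pink, white, yellow} must be used), so K = blue.
The 7 still-open variables draw from only 7 values {black, brown, grey, orange, pink, white, yellow}, so each is used; only J can be white, hence J = white.
The 6 still-open variables draw from only 6 values {black, brown, grey, orange, pink, yellow}, so each is used; only I can be pink, hence I = pink.
Among the 5 still-open variables, yellow fits only E (and all 5 values in {black, brown, grey, orange, yellow} must be used), so E = yellow.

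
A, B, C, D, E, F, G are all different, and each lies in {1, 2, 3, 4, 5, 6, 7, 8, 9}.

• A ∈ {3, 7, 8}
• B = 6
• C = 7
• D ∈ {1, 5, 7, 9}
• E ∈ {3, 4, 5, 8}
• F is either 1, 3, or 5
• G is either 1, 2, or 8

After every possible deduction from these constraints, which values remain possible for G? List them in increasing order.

B has just one choice, so B = 6.
C's domain is down to {7}, so C = 7. Strike 7 from A, D.
No further eliminations apply; G can still be any of 1, 2, 8.

1, 2, 8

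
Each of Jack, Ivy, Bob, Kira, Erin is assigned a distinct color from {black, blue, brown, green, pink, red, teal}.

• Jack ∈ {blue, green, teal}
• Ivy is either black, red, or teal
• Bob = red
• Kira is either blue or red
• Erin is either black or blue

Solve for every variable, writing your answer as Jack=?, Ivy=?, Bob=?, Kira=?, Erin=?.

Jack=green, Ivy=teal, Bob=red, Kira=blue, Erin=black

Bob must be red (only option left). So Ivy, Kira can't be red.
Kira must be blue (only option left). Remove blue from Jack, Erin.
Erin has just one choice, so Erin = black. Strike black from Ivy.
Ivy has just one choice, so Ivy = teal. So Jack can't be teal.
That leaves Jack = green.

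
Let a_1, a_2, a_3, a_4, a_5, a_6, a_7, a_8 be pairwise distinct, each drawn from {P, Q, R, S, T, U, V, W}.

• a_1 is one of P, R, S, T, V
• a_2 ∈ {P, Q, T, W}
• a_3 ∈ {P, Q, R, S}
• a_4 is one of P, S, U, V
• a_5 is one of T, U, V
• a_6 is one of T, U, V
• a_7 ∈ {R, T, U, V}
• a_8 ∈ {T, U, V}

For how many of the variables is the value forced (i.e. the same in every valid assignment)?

The 8 variables together cover exactly {P, Q, R, S, T, U, V, W} — 8 values for 8 variables — and W appears only in a_2's list, so a_2 = W.
Among the 7 still-open variables, Q fits only a_3 (and all 7 values in {P, Q, R, S, T, U, V} must be used), so a_3 = Q.
a_5, a_6, a_8 between them cover only {T, U, V} — a naked triple. Remove those values from a_1, a_4, a_7.
That leaves a_7 = R. Remove R from a_1.
Determined: a_2=W, a_3=Q, a_7=R. The other variables each still have more than one consistent value. That makes 3.

3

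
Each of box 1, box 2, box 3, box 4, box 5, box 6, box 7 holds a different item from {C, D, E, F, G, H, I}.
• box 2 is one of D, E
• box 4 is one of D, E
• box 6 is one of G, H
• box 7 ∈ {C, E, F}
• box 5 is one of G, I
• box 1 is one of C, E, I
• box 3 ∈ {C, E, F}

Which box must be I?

The 7 variables draw from only 7 values {C, D, E, F, G, H, I}, so each is used; only box 6 can be H, hence box 6 = H.
Among the 6 still-open variables, G fits only box 5 (and all 6 values in {C, D, E, F, G, I} must be used), so box 5 = G.
The 5 still-open variables draw from only 5 values {C, D, E, F, I}, so each is used; only box 1 can be I, hence box 1 = I.

box 1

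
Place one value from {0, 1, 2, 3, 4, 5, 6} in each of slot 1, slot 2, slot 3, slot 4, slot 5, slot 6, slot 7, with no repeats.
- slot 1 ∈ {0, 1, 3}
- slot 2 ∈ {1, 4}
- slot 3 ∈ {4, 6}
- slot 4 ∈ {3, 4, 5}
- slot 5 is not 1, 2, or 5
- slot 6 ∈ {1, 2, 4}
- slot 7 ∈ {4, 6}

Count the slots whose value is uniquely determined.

The 7 variables together cover exactly {0, 1, 2, 3, 4, 5, 6} — 7 values for 7 variables — and 2 appears only in slot 6's list, so slot 6 = 2.
Among the 6 still-open variables, 5 fits only slot 4 (and all 6 values in {0, 1, 3, 4, 5, 6} must be used), so slot 4 = 5.
slot 3 and slot 7 share exactly the 2 values {4, 6}; by pigeonhole those values go to them, so strike 4, 6 from slot 2, slot 5.
slot 2 must be 1 (only option left). So slot 1 can't be 1.
Determined: slot 2=1, slot 4=5, slot 6=2. The other slots each still have more than one consistent value. That makes 3.

3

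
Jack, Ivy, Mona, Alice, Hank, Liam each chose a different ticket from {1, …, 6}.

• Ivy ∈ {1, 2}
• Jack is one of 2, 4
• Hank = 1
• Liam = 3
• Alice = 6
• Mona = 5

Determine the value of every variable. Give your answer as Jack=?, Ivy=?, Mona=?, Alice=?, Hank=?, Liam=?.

Mona's domain is down to {5}, so Mona = 5.
Alice's domain is down to {6}, so Alice = 6.
Hank's domain is down to {1}, so Hank = 1. Strike 1 from Ivy.
That leaves Liam = 3.
Ivy's domain is down to {2}, so Ivy = 2. Eliminate 2 elsewhere: Jack.
Jack has just one choice, so Jack = 4.

Jack=4, Ivy=2, Mona=5, Alice=6, Hank=1, Liam=3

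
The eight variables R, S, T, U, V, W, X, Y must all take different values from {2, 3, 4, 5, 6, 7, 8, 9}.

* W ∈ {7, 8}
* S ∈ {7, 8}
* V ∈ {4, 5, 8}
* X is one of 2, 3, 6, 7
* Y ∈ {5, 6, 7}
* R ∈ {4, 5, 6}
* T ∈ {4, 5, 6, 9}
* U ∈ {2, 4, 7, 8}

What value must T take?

The 8 variables draw from only 8 values {2, 3, 4, 5, 6, 7, 8, 9}, so each is used; only X can be 3, hence X = 3.
The 7 still-open variables draw from only 7 values {2, 4, 5, 6, 7, 8, 9}, so each is used; only U can be 2, hence U = 2.
The 6 still-open variables together cover exactly {4, 5, 6, 7, 8, 9} — 6 values for 6 variables — and 9 appears only in T's list, so T = 9.

9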